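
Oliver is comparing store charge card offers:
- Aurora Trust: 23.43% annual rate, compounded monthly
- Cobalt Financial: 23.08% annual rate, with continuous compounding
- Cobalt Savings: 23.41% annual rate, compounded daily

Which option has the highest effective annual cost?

Aurora Trust: (1 + 0.2343/12)^12 − 1 = 26.117%
Cobalt Financial: e^0.2308 − 1 = 25.961%
Cobalt Savings: (1 + 0.2341/365)^365 − 1 = 26.368%
The highest effective annual rate is Cobalt Savings at 26.368%.

Cobalt Savings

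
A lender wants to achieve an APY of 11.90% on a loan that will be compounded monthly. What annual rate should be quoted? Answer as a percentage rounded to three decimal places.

(1 + r/12)^12 − 1 = 0.1190, so 1 + r/12 = 1.1190^(1/12).
r/12 = 0.009414, so r = 0.112964 = 11.296%.

11.296%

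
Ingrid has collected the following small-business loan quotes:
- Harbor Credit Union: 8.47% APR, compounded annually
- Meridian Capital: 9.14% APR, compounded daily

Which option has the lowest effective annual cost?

Harbor Credit Union

Harbor Credit Union: compounded annually, EAR = 8.470%
Meridian Capital: (1 + 0.0914/365)^365 − 1 = 9.569%
The lowest effective annual rate is Harbor Credit Union at 8.470%.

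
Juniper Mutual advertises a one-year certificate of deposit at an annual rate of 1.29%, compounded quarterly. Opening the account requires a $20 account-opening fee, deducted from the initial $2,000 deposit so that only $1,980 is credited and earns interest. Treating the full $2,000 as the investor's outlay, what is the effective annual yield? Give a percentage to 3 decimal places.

Value after one year: 1,980 × (1 + 0.0129/4)^4 = 1,980 × 1.012963 = $2,005.67.
Effective yield on the $2,000 outlay: 2,005.67 / 2,000 − 1 = 0.002833 = 0.283%.

0.283%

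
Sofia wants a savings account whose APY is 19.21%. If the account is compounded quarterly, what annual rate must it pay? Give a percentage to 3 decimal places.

(1 + r/4)^4 − 1 = 0.1921, so 1 + r/4 = 1.1921^(1/4).
r/4 = 0.044908, so r = 0.179633 = 17.963%.

17.963%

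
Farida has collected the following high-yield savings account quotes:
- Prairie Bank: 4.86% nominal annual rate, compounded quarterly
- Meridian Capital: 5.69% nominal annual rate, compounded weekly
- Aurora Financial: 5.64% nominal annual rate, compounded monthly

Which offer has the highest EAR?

Meridian Capital

Prairie Bank: (1 + 0.0486/4)^4 − 1 = 4.949%
Meridian Capital: (1 + 0.0569/52)^52 − 1 = 5.852%
Aurora Financial: (1 + 0.0564/12)^12 − 1 = 5.788%
The highest effective annual rate is Meridian Capital at 5.852%.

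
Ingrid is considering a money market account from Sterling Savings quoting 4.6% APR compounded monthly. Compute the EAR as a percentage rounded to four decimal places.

EAR = (1 + 0.046/12)^12 − 1.
= (1 + 0.003833)^12 − 1 = 1.046982 − 1 = 4.6982%.

4.6982%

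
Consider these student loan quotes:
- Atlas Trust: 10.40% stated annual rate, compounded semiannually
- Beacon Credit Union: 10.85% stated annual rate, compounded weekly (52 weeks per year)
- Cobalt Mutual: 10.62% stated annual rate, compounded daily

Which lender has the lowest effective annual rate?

Atlas Trust

Atlas Trust: (1 + 0.1040/2)^2 − 1 = 10.670%
Beacon Credit Union: (1 + 0.1085/52)^52 − 1 = 11.448%
Cobalt Mutual: (1 + 0.1062/365)^365 − 1 = 11.203%
The lowest effective annual rate is Atlas Trust at 10.670%.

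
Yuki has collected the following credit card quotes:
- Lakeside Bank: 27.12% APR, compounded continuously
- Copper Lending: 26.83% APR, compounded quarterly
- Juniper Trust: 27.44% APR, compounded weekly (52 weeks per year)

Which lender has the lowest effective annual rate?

Lakeside Bank: e^0.2712 − 1 = 31.154%
Copper Lending: (1 + 0.2683/4)^4 − 1 = 29.652%
Juniper Trust: (1 + 0.2744/52)^52 − 1 = 31.479%
The lowest effective annual rate is Copper Lending at 29.652%.

Copper Lending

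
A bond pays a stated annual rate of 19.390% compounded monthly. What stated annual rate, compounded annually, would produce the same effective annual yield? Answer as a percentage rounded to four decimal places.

EAR = (1 + 0.19390/12)^12 − 1 = 0.212095.
Compounded annually, the equivalent nominal rate is the EAR itself: 21.2095%.

21.2095%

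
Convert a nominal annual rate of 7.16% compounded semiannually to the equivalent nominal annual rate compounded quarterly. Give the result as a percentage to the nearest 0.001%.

EAR = (1 + 0.0716/2)^2 − 1 = 0.072882.
Solve (1 + r/4)^4 = 1.072882: r/4 = 1.072882^(1/4) − 1 = 0.017743, so r = 0.070970 = 7.097%.

7.097%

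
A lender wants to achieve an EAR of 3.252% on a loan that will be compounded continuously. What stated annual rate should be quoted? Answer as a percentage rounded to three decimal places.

3.200%

Continuous: nominal r satisfies e^r − 1 = 0.03252.
r = ln(1 + 0.03252) = ln(1.03252) = 0.032002 = 3.200%.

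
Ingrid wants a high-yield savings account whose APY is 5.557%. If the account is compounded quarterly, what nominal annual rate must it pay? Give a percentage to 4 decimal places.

(1 + r/4)^4 − 1 = 0.05557, so 1 + r/4 = 1.05557^(1/4).
r/4 = 0.013612, so r = 0.054448 = 5.4448%.

5.4448%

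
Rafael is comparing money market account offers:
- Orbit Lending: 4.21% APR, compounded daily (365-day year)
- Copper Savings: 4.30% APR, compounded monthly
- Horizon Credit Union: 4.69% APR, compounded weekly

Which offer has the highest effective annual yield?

Orbit Lending: (1 + 0.0421/365)^365 − 1 = 4.300%
Copper Savings: (1 + 0.0430/12)^12 − 1 = 4.386%
Horizon Credit Union: (1 + 0.0469/52)^52 − 1 = 4.800%
The highest effective annual rate is Horizon Credit Union at 4.800%.

Horizon Credit Union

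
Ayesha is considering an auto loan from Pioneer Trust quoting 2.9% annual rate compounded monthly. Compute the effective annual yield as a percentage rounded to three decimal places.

2.939%

EAR = (1 + 0.029/12)^12 − 1.
= (1 + 0.002417)^12 − 1 = 1.029389 − 1 = 2.939%.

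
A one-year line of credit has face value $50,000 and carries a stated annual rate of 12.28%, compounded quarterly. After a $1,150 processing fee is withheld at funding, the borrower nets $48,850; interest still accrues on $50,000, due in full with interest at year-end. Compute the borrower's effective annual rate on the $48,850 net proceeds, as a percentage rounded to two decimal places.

15.51%

Amount owed after one year: 50,000 × (1 + 0.1228/4)^4 = 50,000 × 1.128572 = $56,428.58.
Effective rate on net proceeds: 56,428.58 / 48,850 − 1 = 0.155140 = 15.51%.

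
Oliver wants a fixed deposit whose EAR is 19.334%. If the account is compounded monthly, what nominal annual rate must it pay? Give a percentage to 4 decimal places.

17.8064%

(1 + r/12)^12 − 1 = 0.19334, so 1 + r/12 = 1.19334^(1/12).
r/12 = 0.014839, so r = 0.178064 = 17.8064%.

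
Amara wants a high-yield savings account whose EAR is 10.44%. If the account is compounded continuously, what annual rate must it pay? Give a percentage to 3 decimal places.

Continuous: nominal r satisfies e^r − 1 = 0.1044.
r = ln(1 + 0.1044) = ln(1.1044) = 0.099302 = 9.930%.

9.930%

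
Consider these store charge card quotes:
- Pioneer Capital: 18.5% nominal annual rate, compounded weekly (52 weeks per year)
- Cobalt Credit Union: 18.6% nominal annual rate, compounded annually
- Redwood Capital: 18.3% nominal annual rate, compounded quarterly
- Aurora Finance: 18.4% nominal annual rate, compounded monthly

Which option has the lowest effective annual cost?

Cobalt Credit Union

Pioneer Capital: (1 + 0.185/52)^52 − 1 = 20.282%
Cobalt Credit Union: compounded annually, EAR = 18.600%
Redwood Capital: (1 + 0.183/4)^4 − 1 = 19.595%
Aurora Finance: (1 + 0.184/12)^12 − 1 = 20.034%
The lowest effective annual rate is Cobalt Credit Union at 18.600%.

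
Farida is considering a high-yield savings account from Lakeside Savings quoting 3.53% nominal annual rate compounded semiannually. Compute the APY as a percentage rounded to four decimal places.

EAR = (1 + 0.0353/2)^2 − 1.
= (1 + 0.017650)^2 − 1 = 1.035612 − 1 = 3.5612%.

3.5612%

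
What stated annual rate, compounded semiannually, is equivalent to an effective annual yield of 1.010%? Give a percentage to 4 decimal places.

(1 + r/2)^2 − 1 = 0.01010, so 1 + r/2 = 1.01010^(1/2).
r/2 = 0.005037, so r = 0.010075 = 1.0075%.

1.0075%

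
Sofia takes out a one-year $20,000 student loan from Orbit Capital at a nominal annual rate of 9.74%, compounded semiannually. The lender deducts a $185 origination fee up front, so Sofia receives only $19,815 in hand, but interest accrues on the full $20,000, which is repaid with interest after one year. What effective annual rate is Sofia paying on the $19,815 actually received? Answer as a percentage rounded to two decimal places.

Amount owed after one year: 20,000 × (1 + 0.0974/2)^2 = 20,000 × 1.099772 = $21,995.43.
Effective rate on net proceeds: 21,995.43 / 19,815 − 1 = 0.110040 = 11.00%.

11.00%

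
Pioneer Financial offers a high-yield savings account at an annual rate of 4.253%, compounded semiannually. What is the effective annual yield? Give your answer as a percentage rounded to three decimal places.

4.298%

EAR = (1 + 0.04253/2)^2 − 1.
= 1.042982 − 1 = 4.298%.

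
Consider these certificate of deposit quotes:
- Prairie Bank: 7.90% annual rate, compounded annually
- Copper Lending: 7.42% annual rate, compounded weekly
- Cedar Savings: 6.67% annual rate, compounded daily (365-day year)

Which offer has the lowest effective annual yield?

Cedar Savings

Prairie Bank: compounded annually, EAR = 7.900%
Copper Lending: (1 + 0.0742/52)^52 − 1 = 7.697%
Cedar Savings: (1 + 0.0667/365)^365 − 1 = 6.897%
The lowest effective annual rate is Cedar Savings at 6.897%.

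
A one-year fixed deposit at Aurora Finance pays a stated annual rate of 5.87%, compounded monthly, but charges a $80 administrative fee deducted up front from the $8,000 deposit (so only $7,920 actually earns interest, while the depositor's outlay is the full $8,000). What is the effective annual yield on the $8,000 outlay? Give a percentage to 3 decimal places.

Value after one year: 7,920 × (1 + 0.0587/12)^12 = 7,920 × 1.060305 = $8,397.62.
Effective yield on the $8,000 outlay: 8,397.62 / 8,000 − 1 = 0.049702 = 4.970%.

4.970%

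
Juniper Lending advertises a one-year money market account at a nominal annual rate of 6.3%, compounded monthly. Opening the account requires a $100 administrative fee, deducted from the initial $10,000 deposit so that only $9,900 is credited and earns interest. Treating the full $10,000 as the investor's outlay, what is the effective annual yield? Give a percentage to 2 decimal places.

Value after one year: 9,900 × (1 + 0.063/12)^12 = 9,900 × 1.064851 = $10,542.03.
Effective yield on the $10,000 outlay: 10,542.03 / 10,000 − 1 = 0.054203 = 5.42%.

5.42%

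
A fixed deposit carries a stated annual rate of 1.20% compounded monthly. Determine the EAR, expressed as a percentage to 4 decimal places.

1.2066%

EAR = (1 + 0.0120/12)^12 − 1.
= 1.012066 − 1 = 1.2066%.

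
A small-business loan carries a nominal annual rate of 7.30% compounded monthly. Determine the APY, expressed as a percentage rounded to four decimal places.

7.5493%

EAR = (1 + 0.0730/12)^12 − 1.
= (1 + 0.006083)^12 − 1 = 1.075493 − 1 = 7.5493%.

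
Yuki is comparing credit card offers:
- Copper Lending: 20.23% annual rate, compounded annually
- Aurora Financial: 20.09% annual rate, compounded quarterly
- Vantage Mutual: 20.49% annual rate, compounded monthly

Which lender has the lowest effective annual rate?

Copper Lending: compounded annually, EAR = 20.230%
Aurora Financial: (1 + 0.2009/4)^4 − 1 = 21.655%
Vantage Mutual: (1 + 0.2049/12)^12 − 1 = 22.528%
The lowest effective annual rate is Copper Lending at 20.230%.

Copper Lending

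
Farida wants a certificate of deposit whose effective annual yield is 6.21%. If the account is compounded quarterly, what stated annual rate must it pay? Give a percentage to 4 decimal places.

6.0704%

(1 + r/4)^4 − 1 = 0.0621, so 1 + r/4 = 1.0621^(1/4).
r/4 = 0.015176, so r = 0.060704 = 6.0704%.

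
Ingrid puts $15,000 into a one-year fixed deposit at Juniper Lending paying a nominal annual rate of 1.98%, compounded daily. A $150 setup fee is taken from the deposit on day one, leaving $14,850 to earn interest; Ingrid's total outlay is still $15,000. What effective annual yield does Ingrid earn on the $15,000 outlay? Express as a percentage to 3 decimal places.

0.980%

Value after one year: 14,850 × (1 + 0.0198/365)^365 = 14,850 × 1.019997 = $15,146.95.
Effective yield on the $15,000 outlay: 15,146.95 / 15,000 − 1 = 0.009797 = 0.980%.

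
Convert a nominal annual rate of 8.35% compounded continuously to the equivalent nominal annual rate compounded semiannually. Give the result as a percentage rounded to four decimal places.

EAR under continuous compounding: e^0.0835 − 1 = 0.087085.
Solve (1 + r/2)^2 = 1.087085: r/2 = 1.087085^(1/2) − 1 = 0.042634, so r = 0.085268 = 8.5268%.

8.5268%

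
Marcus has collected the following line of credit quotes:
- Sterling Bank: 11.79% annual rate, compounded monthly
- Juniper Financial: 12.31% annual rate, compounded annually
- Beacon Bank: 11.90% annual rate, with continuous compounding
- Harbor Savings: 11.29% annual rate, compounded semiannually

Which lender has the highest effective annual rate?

Sterling Bank: (1 + 0.1179/12)^12 − 1 = 12.448%
Juniper Financial: compounded annually, EAR = 12.310%
Beacon Bank: e^0.1190 − 1 = 12.637%
Harbor Savings: (1 + 0.1129/2)^2 − 1 = 11.609%
The highest effective annual rate is Beacon Bank at 12.637%.

Beacon Bank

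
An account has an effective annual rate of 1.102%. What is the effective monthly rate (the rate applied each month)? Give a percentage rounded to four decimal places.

The per-month rate i satisfies (1 + i)^12 = 1 + 0.01102.
i = 1.01102^(1/12) − 1 = 0.0009137 = 0.0914%.

0.0914%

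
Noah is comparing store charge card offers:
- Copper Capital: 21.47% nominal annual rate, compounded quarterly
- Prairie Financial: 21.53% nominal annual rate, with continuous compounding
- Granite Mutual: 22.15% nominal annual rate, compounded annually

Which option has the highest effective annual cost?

Copper Capital: (1 + 0.2147/4)^4 − 1 = 23.261%
Prairie Financial: e^0.2153 − 1 = 24.023%
Granite Mutual: compounded annually, EAR = 22.150%
The highest effective annual rate is Prairie Financial at 24.023%.

Prairie Financial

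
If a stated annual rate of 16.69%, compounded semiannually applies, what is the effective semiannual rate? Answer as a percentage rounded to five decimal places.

8.34500%

With a nominal annual rate compounded semiannually, the periodic rate is the nominal rate divided by 2.
i = 0.1669 / 2 = 0.0834500 = 8.34500%.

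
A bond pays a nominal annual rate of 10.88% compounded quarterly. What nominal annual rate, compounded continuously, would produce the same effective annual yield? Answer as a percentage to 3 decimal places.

EAR = (1 + 0.1088/4)^4 − 1 = 0.113320.
Equivalent continuous rate: r = ln(1 + 0.113320) = 0.107347 = 10.735%.

10.735%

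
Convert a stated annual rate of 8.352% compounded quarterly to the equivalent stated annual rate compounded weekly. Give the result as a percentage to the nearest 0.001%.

EAR = (1 + 0.08352/4)^4 − 1 = 0.086172.
Solve (1 + r/52)^52 = 1.086172: r/52 = 1.086172^(1/52) − 1 = 0.001591, so r = 0.082726 = 8.273%.

8.273%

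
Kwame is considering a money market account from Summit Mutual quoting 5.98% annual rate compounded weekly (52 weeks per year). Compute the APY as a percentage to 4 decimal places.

EAR = (1 + 0.0598/52)^52 − 1.
= (1 + 0.001150)^52 − 1 = 1.061588 − 1 = 6.1588%.

6.1588%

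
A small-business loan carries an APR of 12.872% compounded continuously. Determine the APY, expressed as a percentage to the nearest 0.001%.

With continuous compounding, EAR = e^0.12872 − 1.
e^0.12872 = 1.137372, so EAR = 0.137372 = 13.737%.

13.737%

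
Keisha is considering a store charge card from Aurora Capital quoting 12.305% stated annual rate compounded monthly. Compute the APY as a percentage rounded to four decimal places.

13.0233%

EAR = (1 + 0.12305/12)^12 − 1.
= (1 + 0.010254)^12 − 1 = 1.130233 − 1 = 13.0233%.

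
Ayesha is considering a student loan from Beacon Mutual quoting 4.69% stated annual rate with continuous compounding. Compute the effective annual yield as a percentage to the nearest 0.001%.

With continuous compounding, EAR = e^0.0469 − 1.
e^0.0469 = 1.048017, so EAR = 0.048017 = 4.802%.

4.802%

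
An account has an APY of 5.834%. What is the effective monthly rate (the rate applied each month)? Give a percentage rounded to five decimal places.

0.47363%

The per-month rate i satisfies (1 + i)^12 = 1 + 0.05834.
i = 1.05834^(1/12) − 1 = 0.0047363 = 0.47363%.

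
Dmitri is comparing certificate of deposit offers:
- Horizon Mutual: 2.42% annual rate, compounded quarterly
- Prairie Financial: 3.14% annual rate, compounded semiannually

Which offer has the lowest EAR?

Horizon Mutual

Horizon Mutual: (1 + 0.0242/4)^4 − 1 = 2.442%
Prairie Financial: (1 + 0.0314/2)^2 − 1 = 3.165%
The lowest effective annual rate is Horizon Mutual at 2.442%.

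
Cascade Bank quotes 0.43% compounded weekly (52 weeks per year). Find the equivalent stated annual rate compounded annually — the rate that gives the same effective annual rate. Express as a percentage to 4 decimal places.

EAR = (1 + 0.0043/52)^52 − 1 = 0.004309.
Compounded annually, the equivalent nominal rate is the EAR itself: 0.4309%.

0.4309%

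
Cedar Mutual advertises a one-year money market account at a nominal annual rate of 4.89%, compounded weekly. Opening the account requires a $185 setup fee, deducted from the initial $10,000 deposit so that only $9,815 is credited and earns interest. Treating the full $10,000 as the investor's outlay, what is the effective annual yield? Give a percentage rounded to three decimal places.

Value after one year: 9,815 × (1 + 0.0489/52)^52 = 9,815 × 1.050091 = $10,306.65.
Effective yield on the $10,000 outlay: 10,306.65 / 10,000 − 1 = 0.030665 = 3.066%.

3.066%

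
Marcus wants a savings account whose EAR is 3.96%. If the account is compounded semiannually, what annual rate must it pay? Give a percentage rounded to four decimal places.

3.9216%

(1 + r/2)^2 − 1 = 0.0396, so 1 + r/2 = 1.0396^(1/2).
r/2 = 0.019608, so r = 0.039216 = 3.9216%.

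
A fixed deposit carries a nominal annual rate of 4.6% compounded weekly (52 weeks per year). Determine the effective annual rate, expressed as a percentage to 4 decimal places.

EAR = (1 + 0.046/52)^52 − 1.
= 1.047053 − 1 = 4.7053%.

4.7053%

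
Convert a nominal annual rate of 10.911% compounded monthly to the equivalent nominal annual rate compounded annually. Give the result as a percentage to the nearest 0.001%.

EAR = (1 + 0.10911/12)^12 − 1 = 0.114735.
Compounded annually, the equivalent nominal rate is the EAR itself: 11.474%.

11.474%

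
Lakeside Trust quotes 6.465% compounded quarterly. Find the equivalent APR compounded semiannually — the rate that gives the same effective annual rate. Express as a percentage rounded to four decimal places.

6.5172%

EAR = (1 + 0.06465/4)^4 − 1 = 0.066234.
Solve (1 + r/2)^2 = 1.066234: r/2 = 1.066234^(1/2) − 1 = 0.032586, so r = 0.065172 = 6.5172%.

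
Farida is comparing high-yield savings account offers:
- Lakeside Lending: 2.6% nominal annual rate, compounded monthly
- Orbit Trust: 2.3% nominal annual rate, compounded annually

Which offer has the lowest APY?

Lakeside Lending: (1 + 0.026/12)^12 − 1 = 2.631%
Orbit Trust: compounded annually, EAR = 2.300%
The lowest effective annual rate is Orbit Trust at 2.300%.

Orbit Trust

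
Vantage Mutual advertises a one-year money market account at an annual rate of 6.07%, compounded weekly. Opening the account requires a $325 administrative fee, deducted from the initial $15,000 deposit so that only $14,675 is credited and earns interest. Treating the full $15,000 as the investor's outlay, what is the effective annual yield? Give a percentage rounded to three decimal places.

3.952%

Value after one year: 14,675 × (1 + 0.0607/52)^52 = 14,675 × 1.062542 = $15,592.81.
Effective yield on the $15,000 outlay: 15,592.81 / 15,000 − 1 = 0.039521 = 3.952%.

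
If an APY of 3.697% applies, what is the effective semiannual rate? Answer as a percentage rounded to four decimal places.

The per-half-year rate i satisfies (1 + i)^2 = 1 + 0.03697.
i = 1.03697^(1/2) − 1 = 0.0183172 = 1.8317%.

1.8317%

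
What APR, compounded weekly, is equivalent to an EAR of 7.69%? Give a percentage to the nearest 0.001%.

7.414%

(1 + r/52)^52 − 1 = 0.0769, so 1 + r/52 = 1.0769^(1/52).
r/52 = 0.001426, so r = 0.074139 = 7.414%.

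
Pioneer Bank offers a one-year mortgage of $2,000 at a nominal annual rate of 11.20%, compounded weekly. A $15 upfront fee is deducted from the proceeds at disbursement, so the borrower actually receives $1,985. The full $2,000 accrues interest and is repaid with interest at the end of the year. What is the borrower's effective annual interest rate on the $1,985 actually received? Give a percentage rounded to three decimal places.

12.683%

Amount owed after one year: 2,000 × (1 + 0.1120/52)^52 = 2,000 × 1.118378 = $2,236.76.
Effective rate on net proceeds: 2,236.76 / 1,985 − 1 = 0.126829 = 12.683%.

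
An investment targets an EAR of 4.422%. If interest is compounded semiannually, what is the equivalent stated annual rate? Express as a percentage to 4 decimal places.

(1 + r/2)^2 − 1 = 0.04422, so 1 + r/2 = 1.04422^(1/2).
r/2 = 0.021871, so r = 0.043742 = 4.3742%.

4.3742%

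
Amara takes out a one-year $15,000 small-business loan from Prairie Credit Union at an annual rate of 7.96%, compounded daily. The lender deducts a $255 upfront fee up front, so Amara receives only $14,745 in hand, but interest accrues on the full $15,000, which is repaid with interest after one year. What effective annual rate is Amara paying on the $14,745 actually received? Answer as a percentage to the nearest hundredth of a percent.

Amount owed after one year: 15,000 × (1 + 0.0796/365)^365 = 15,000 × 1.082844 = $16,242.67.
Effective rate on net proceeds: 16,242.67 / 14,745 − 1 = 0.101571 = 10.16%.

10.16%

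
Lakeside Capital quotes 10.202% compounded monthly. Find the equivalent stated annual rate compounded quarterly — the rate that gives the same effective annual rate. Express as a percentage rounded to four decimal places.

EAR = (1 + 0.10202/12)^12 − 1 = 0.106928.
Solve (1 + r/4)^4 = 1.106928: r/4 = 1.106928^(1/4) − 1 = 0.025722, so r = 0.102890 = 10.2890%.

10.2890%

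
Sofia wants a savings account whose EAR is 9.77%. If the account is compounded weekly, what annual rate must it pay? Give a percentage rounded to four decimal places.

9.3301%

(1 + r/52)^52 − 1 = 0.0977, so 1 + r/52 = 1.0977^(1/52).
r/52 = 0.001794, so r = 0.093301 = 9.3301%.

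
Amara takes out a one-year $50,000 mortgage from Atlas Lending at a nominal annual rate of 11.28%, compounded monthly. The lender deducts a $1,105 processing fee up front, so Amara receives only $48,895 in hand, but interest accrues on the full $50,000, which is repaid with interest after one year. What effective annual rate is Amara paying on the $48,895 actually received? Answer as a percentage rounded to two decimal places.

Amount owed after one year: 50,000 × (1 + 0.1128/12)^12 = 50,000 × 1.118818 = $55,940.92.
Effective rate on net proceeds: 55,940.92 / 48,895 − 1 = 0.144103 = 14.41%.

14.41%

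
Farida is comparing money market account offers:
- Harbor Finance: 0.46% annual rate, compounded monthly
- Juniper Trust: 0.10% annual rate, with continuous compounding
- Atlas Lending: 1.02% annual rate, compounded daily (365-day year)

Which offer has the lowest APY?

Harbor Finance: (1 + 0.0046/12)^12 − 1 = 0.461%
Juniper Trust: e^0.0010 − 1 = 0.100%
Atlas Lending: (1 + 0.0102/365)^365 − 1 = 1.025%
The lowest effective annual rate is Juniper Trust at 0.100%.

Juniper Trust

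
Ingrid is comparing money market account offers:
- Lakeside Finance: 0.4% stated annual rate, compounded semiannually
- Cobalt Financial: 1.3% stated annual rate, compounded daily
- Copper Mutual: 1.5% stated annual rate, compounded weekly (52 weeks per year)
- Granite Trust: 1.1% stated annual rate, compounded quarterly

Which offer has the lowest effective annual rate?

Lakeside Finance

Lakeside Finance: (1 + 0.004/2)^2 − 1 = 0.400%
Cobalt Financial: (1 + 0.013/365)^365 − 1 = 1.308%
Copper Mutual: (1 + 0.015/52)^52 − 1 = 1.511%
Granite Trust: (1 + 0.011/4)^4 − 1 = 1.105%
The lowest effective annual rate is Lakeside Finance at 0.400%.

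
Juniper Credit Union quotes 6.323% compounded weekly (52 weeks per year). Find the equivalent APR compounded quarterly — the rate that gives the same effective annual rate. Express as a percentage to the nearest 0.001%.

EAR = (1 + 0.06323/52)^52 − 1 = 0.065231.
Solve (1 + r/4)^4 = 1.065231: r/4 = 1.065231^(1/4) − 1 = 0.015923, so r = 0.063693 = 6.369%.

6.369%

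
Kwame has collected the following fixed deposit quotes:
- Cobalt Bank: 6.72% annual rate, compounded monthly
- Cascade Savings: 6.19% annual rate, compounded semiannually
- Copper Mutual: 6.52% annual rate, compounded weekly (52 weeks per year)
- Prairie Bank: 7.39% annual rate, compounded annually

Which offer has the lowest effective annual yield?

Cascade Savings

Cobalt Bank: (1 + 0.0672/12)^12 − 1 = 6.931%
Cascade Savings: (1 + 0.0619/2)^2 − 1 = 6.286%
Copper Mutual: (1 + 0.0652/52)^52 − 1 = 6.733%
Prairie Bank: compounded annually, EAR = 7.390%
The lowest effective annual rate is Cascade Savings at 6.286%.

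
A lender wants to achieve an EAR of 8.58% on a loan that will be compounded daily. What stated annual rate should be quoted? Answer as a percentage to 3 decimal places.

(1 + r/365)^365 − 1 = 0.0858, so 1 + r/365 = 1.0858^(1/365).
r/365 = 0.000226, so r = 0.082326 = 8.233%.

8.233%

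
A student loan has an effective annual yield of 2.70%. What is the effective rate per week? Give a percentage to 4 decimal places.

The per-week rate i satisfies (1 + i)^52 = 1 + 0.0270.
i = 1.0270^(1/52) − 1 = 0.0005125 = 0.0512%.

0.0512%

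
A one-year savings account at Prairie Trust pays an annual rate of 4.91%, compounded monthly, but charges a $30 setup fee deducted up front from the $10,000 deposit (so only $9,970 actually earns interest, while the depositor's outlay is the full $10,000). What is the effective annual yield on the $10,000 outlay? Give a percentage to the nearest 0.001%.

4.707%

Value after one year: 9,970 × (1 + 0.0491/12)^12 = 9,970 × 1.050220 = $10,470.70.
Effective yield on the $10,000 outlay: 10,470.70 / 10,000 − 1 = 0.047070 = 4.707%.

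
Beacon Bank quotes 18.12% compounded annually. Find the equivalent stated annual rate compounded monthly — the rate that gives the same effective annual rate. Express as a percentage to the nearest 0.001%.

Compounded annually, EAR = nominal = 0.181200.
Solve (1 + r/12)^12 = 1.181200: r/12 = 1.181200^(1/12) − 1 = 0.013974, so r = 0.167692 = 16.769%.

16.769%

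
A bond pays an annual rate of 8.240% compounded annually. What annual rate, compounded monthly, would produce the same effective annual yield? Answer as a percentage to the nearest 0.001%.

Compounded annually, EAR = nominal = 0.082400.
Solve (1 + r/12)^12 = 1.082400: r/12 = 1.082400^(1/12) − 1 = 0.006620, so r = 0.079443 = 7.944%.

7.944%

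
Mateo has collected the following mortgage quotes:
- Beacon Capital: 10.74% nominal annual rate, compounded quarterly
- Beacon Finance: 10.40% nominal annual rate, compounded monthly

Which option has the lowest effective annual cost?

Beacon Capital: (1 + 0.1074/4)^4 − 1 = 11.180%
Beacon Finance: (1 + 0.1040/12)^12 − 1 = 10.910%
The lowest effective annual rate is Beacon Finance at 10.910%.

Beacon Finance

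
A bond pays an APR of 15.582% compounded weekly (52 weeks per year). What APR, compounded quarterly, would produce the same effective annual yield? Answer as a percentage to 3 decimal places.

EAR = (1 + 0.15582/52)^52 − 1 = 0.168344.
Solve (1 + r/4)^4 = 1.168344: r/4 = 1.168344^(1/4) − 1 = 0.039663, so r = 0.158653 = 15.865%.

15.865%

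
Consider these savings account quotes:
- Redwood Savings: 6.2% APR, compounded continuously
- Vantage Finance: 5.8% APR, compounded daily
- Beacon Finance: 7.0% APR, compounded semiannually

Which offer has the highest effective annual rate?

Beacon Finance

Redwood Savings: e^0.062 − 1 = 6.396%
Vantage Finance: (1 + 0.058/365)^365 − 1 = 5.971%
Beacon Finance: (1 + 0.070/2)^2 − 1 = 7.122%
The highest effective annual rate is Beacon Finance at 7.122%.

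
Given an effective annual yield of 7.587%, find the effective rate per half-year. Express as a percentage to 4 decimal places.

3.7242%

The per-half-year rate i satisfies (1 + i)^2 = 1 + 0.07587.
i = 1.07587^(1/2) − 1 = 0.0372415 = 3.7242%.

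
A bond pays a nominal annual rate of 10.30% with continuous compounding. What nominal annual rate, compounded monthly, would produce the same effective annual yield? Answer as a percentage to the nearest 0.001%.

10.344%

EAR under continuous compounding: e^0.1030 − 1 = 0.108491.
Solve (1 + r/12)^12 = 1.108491: r/12 = 1.108491^(1/12) − 1 = 0.008620, so r = 0.103443 = 10.344%.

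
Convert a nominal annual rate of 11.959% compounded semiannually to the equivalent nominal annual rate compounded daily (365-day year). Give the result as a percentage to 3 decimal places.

EAR = (1 + 0.11959/2)^2 − 1 = 0.123165.
Solve (1 + r/365)^365 = 1.123165: r/365 = 1.123165^(1/365) − 1 = 0.000318, so r = 0.116169 = 11.617%.

11.617%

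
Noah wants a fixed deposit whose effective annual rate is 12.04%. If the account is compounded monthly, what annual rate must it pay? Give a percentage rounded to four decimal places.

11.4226%

(1 + r/12)^12 − 1 = 0.1204, so 1 + r/12 = 1.1204^(1/12).
r/12 = 0.009519, so r = 0.114226 = 11.4226%.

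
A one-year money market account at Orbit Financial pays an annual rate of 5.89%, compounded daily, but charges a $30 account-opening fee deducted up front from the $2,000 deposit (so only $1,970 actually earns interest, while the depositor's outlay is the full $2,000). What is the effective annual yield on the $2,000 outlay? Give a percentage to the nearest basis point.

4.48%

Value after one year: 1,970 × (1 + 0.0589/365)^365 = 1,970 × 1.060664 = $2,089.51.
Effective yield on the $2,000 outlay: 2,089.51 / 2,000 − 1 = 0.044754 = 4.48%.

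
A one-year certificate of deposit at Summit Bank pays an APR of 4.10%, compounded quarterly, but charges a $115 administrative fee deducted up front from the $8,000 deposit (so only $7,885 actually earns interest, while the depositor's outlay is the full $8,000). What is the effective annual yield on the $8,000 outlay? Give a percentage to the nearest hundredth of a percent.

Value after one year: 7,885 × (1 + 0.0410/4)^4 = 7,885 × 1.041635 = $8,213.29.
Effective yield on the $8,000 outlay: 8,213.29 / 8,000 − 1 = 0.026661 = 2.67%.

2.67%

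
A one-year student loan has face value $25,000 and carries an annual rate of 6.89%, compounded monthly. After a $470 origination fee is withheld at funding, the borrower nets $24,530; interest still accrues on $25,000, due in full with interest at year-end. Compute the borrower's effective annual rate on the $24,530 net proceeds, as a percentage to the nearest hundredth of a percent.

9.16%

Amount owed after one year: 25,000 × (1 + 0.0689/12)^12 = 25,000 × 1.071118 = $26,777.95.
Effective rate on net proceeds: 26,777.95 / 24,530 − 1 = 0.091641 = 9.16%.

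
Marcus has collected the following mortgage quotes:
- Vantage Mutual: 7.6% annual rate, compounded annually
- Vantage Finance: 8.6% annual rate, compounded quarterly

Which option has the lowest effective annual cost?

Vantage Mutual

Vantage Mutual: compounded annually, EAR = 7.600%
Vantage Finance: (1 + 0.086/4)^4 − 1 = 8.881%
The lowest effective annual rate is Vantage Mutual at 7.600%.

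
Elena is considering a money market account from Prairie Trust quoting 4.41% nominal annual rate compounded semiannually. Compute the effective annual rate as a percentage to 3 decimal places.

EAR = (1 + 0.0441/2)^2 − 1.
= (1 + 0.022050)^2 − 1 = 1.044586 − 1 = 4.459%.

4.459%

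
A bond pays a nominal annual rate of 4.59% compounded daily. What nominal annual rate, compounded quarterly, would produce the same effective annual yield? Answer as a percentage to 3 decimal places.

4.616%

EAR = (1 + 0.0459/365)^365 − 1 = 0.046967.
Solve (1 + r/4)^4 = 1.046967: r/4 = 1.046967^(1/4) − 1 = 0.011540, so r = 0.046161 = 4.616%.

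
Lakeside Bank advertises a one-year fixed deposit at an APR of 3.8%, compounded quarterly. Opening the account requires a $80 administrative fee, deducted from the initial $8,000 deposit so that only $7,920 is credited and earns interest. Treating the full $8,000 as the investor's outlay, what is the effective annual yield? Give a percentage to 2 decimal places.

2.82%

Value after one year: 7,920 × (1 + 0.038/4)^4 = 7,920 × 1.038545 = $8,225.28.
Effective yield on the $8,000 outlay: 8,225.28 / 8,000 − 1 = 0.028159 = 2.82%.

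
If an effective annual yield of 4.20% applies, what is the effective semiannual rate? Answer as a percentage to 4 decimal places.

2.0784%

The per-half-year rate i satisfies (1 + i)^2 = 1 + 0.0420.
i = 1.0420^(1/2) − 1 = 0.0207840 = 2.0784%.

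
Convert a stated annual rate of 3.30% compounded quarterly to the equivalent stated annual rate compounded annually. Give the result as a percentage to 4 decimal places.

3.3411%

EAR = (1 + 0.0330/4)^4 − 1 = 0.033411.
Compounded annually, the equivalent nominal rate is the EAR itself: 3.3411%.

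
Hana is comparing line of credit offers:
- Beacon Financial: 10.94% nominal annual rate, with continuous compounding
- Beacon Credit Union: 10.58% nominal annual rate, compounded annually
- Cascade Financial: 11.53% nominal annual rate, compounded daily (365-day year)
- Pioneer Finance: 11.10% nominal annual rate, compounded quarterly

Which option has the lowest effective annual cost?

Beacon Financial: e^0.1094 − 1 = 11.561%
Beacon Credit Union: compounded annually, EAR = 10.580%
Cascade Financial: (1 + 0.1153/365)^365 − 1 = 12.219%
Pioneer Finance: (1 + 0.1110/4)^4 − 1 = 11.571%
The lowest effective annual rate is Beacon Credit Union at 10.580%.

Beacon Credit Union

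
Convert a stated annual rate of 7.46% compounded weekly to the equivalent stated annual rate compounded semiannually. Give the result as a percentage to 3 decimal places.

7.595%

EAR = (1 + 0.0746/52)^52 − 1 = 0.077395.
Solve (1 + r/2)^2 = 1.077395: r/2 = 1.077395^(1/2) − 1 = 0.037977, so r = 0.075953 = 7.595%.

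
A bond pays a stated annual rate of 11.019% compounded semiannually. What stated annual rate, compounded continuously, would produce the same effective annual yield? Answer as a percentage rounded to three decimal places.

EAR = (1 + 0.11019/2)^2 − 1 = 0.113225.
Equivalent continuous rate: r = ln(1 + 0.113225) = 0.107262 = 10.726%.

10.726%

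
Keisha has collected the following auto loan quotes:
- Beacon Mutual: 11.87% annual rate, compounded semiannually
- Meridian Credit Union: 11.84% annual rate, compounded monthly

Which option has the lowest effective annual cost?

Beacon Mutual: (1 + 0.1187/2)^2 − 1 = 12.222%
Meridian Credit Union: (1 + 0.1184/12)^12 − 1 = 12.504%
The lowest effective annual rate is Beacon Mutual at 12.222%.

Beacon Mutual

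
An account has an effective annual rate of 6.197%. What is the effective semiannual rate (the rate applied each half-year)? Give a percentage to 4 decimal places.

3.0519%

The per-half-year rate i satisfies (1 + i)^2 = 1 + 0.06197.
i = 1.06197^(1/2) − 1 = 0.0305193 = 3.0519%.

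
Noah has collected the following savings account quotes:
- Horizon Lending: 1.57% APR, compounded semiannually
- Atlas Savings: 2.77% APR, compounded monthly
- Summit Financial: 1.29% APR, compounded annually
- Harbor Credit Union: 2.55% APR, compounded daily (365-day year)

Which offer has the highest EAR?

Atlas Savings

Horizon Lending: (1 + 0.0157/2)^2 − 1 = 1.576%
Atlas Savings: (1 + 0.0277/12)^12 − 1 = 2.805%
Summit Financial: compounded annually, EAR = 1.290%
Harbor Credit Union: (1 + 0.0255/365)^365 − 1 = 2.583%
The highest effective annual rate is Atlas Savings at 2.805%.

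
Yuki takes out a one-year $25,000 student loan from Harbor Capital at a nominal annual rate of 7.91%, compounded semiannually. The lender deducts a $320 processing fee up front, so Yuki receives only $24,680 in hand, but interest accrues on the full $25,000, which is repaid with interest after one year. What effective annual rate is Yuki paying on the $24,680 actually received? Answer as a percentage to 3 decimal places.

9.468%

Amount owed after one year: 25,000 × (1 + 0.0791/2)^2 = 25,000 × 1.080664 = $27,016.61.
Effective rate on net proceeds: 27,016.61 / 24,680 − 1 = 0.094676 = 9.468%.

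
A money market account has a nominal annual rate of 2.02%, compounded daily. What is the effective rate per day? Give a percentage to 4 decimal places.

0.0055%

With a nominal annual rate compounded daily, the periodic rate is the nominal rate divided by 365.
i = 0.0202 / 365 = 0.0000553 = 0.0055%.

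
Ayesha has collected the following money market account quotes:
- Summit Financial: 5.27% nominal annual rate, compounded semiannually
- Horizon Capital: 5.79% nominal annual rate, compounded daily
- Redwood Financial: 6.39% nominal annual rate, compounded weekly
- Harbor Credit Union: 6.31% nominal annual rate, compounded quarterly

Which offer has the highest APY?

Summit Financial: (1 + 0.0527/2)^2 − 1 = 5.339%
Horizon Capital: (1 + 0.0579/365)^365 − 1 = 5.960%
Redwood Financial: (1 + 0.0639/52)^52 − 1 = 6.594%
Harbor Credit Union: (1 + 0.0631/4)^4 − 1 = 6.461%
The highest effective annual rate is Redwood Financial at 6.594%.

Redwood Financial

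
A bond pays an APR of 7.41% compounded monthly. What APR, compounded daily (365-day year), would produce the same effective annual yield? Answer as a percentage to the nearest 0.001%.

7.388%

EAR = (1 + 0.0741/12)^12 − 1 = 0.076669.
Solve (1 + r/365)^365 = 1.076669: r/365 = 1.076669^(1/365) − 1 = 0.000202, so r = 0.073880 = 7.388%.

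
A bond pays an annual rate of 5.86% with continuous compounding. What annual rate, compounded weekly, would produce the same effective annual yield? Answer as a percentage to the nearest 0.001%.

5.863%

EAR under continuous compounding: e^0.0586 − 1 = 0.060351.
Solve (1 + r/52)^52 = 1.060351: r/52 = 1.060351^(1/52) − 1 = 0.001128, so r = 0.058633 = 5.863%.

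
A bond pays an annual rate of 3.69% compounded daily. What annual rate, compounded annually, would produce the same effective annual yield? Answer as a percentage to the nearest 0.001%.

EAR = (1 + 0.0369/365)^365 − 1 = 0.037587.
Compounded annually, the equivalent nominal rate is the EAR itself: 3.759%.

3.759%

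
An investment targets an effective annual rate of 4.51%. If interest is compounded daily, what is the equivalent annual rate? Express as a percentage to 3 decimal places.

(1 + r/365)^365 − 1 = 0.0451, so 1 + r/365 = 1.0451^(1/365).
r/365 = 0.000121, so r = 0.044115 = 4.412%.

4.412%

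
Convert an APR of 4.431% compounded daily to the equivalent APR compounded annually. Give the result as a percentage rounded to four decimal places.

4.5304%

EAR = (1 + 0.04431/365)^365 − 1 = 0.045304.
Compounded annually, the equivalent nominal rate is the EAR itself: 4.5304%.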